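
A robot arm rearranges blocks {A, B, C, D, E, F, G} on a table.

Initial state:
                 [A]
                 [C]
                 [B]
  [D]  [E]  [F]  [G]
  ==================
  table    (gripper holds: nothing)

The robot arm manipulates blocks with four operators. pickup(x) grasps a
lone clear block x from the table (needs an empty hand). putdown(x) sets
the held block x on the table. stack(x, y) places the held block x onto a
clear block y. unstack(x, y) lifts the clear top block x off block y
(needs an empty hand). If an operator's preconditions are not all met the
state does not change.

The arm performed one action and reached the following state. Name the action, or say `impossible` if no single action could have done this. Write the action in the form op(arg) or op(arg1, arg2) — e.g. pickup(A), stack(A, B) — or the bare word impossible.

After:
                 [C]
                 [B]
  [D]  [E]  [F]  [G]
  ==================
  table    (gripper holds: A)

target: towers=[D; E; F; G/B/C] holding=A
         pickup(F) → towers=[D; E; G/B/C/A] holding=F
         pickup(D) → towers=[E; F; G/B/C/A] holding=D
     unstack(A, C) → towers=[D; E; F; G/B/C] holding=A  ← match
         pickup(E) → towers=[D; F; G/B/C/A] holding=E

unstack(A, C)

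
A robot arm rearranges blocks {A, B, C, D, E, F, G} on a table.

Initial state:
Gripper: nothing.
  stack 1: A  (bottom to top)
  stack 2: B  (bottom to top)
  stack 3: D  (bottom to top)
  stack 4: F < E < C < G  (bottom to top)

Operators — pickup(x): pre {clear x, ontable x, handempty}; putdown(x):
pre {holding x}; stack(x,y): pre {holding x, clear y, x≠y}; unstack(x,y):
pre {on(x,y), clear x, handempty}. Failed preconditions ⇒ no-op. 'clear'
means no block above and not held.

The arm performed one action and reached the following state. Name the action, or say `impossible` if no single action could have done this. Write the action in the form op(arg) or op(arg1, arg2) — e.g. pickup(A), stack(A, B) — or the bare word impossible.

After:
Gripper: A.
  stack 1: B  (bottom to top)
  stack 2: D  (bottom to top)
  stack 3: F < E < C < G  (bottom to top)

pickup(A)

target: towers=[B; D; F/E/C/G] holding=A
         pickup(B) → towers=[A; D; F/E/C/G] holding=B
     unstack(G, C) → towers=[A; B; D; F/E/C] holding=G
         pickup(D) → towers=[A; B; F/E/C/G] holding=D
         pickup(A) → towers=[B; D; F/E/C/G] holding=A  ← match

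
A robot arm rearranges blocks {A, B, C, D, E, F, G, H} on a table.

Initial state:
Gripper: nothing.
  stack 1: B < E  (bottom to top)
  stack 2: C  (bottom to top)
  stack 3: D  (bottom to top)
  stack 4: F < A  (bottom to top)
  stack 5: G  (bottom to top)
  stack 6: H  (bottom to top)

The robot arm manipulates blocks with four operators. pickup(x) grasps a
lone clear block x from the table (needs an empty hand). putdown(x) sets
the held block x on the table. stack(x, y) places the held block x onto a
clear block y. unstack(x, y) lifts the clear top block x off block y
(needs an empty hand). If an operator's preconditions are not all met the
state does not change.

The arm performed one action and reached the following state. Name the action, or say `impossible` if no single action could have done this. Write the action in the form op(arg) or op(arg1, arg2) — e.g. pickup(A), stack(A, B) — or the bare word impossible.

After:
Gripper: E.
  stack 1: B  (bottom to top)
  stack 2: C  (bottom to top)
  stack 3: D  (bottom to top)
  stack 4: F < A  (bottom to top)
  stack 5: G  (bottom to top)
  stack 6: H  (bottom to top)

unstack(E, B)

target: towers=[B; C; D; F/A; G; H] holding=E
         pickup(G) → towers=[B/E; C; D; F/A; H] holding=G
     unstack(A, F) → towers=[B/E; C; D; F; G; H] holding=A
     unstack(E, B) → towers=[B; C; D; F/A; G; H] holding=E  ← match
         pickup(H) → towers=[B/E; C; D; F/A; G] holding=H
         pickup(D) → towers=[B/E; C; F/A; G; H] holding=D
         pickup(C) → towers=[B/E; D; F/A; G; H] holding=C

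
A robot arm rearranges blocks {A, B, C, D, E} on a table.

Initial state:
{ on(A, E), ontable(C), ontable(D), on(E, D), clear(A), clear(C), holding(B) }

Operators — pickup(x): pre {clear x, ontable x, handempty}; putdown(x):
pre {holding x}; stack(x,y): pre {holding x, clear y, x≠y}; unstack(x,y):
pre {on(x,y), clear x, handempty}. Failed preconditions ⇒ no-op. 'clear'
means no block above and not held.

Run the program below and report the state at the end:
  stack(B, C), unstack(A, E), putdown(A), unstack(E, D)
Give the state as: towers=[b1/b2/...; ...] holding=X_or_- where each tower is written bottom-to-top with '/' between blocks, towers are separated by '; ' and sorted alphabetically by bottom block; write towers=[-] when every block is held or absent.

towers=[A; C/B; D] holding=E

step 1 (stack(B, C)): towers=[C/B; D/E/A] holding=-
step 2 (unstack(A, E)): towers=[C/B; D/E] holding=A
step 3 (putdown(A)): towers=[A; C/B; D/E] holding=-
step 4 (unstack(E, D)): towers=[A; C/B; D] holding=E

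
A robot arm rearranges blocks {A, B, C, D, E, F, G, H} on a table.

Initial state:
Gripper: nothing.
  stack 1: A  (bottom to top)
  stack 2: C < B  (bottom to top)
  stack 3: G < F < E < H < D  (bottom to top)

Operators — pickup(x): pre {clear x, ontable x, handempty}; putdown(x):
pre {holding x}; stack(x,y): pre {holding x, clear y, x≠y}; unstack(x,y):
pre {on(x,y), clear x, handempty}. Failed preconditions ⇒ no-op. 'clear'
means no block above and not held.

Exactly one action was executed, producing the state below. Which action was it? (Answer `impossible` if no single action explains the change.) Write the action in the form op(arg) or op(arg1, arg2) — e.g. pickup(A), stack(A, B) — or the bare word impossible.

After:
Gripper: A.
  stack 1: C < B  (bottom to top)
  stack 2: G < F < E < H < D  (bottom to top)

pickup(A)

target: towers=[C/B; G/F/E/H/D] holding=A
         pickup(A) → towers=[C/B; G/F/E/H/D] holding=A  ← match
     unstack(B, C) → towers=[A; C; G/F/E/H/D] holding=B
     unstack(D, H) → towers=[A; C/B; G/F/E/H] holding=D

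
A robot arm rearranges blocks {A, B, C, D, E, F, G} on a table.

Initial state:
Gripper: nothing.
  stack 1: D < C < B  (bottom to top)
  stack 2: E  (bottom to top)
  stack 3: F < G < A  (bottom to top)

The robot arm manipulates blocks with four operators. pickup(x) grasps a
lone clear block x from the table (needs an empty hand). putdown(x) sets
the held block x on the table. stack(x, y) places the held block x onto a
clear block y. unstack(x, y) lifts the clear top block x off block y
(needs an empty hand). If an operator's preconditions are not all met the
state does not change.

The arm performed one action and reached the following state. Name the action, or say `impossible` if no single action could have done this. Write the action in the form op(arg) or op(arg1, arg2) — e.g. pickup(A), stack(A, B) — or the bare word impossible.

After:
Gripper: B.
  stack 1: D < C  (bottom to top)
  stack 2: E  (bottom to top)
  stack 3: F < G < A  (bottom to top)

unstack(B, C)

target: towers=[D/C; E; F/G/A] holding=B
     unstack(B, C) → towers=[D/C; E; F/G/A] holding=B  ← match
     unstack(A, G) → towers=[D/C/B; E; F/G] holding=A
         pickup(E) → towers=[D/C/B; F/G/A] holding=E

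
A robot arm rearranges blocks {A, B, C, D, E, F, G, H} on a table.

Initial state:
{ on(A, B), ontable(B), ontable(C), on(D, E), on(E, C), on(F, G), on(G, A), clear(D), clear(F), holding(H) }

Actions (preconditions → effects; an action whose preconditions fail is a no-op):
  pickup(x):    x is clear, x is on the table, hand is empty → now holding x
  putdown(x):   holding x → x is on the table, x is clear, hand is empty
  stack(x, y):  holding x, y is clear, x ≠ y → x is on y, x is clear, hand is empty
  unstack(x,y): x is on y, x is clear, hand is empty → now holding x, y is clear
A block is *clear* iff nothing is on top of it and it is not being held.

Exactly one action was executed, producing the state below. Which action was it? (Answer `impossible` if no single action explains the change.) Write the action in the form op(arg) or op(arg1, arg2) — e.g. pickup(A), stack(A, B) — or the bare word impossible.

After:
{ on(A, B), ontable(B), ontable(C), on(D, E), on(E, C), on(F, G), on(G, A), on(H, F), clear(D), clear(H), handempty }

target: towers=[B/A/G/F/H; C/E/D] holding=-
        putdown(H) → towers=[B/A/G/F; C/E/D; H] holding=-
       stack(H, F) → towers=[B/A/G/F/H; C/E/D] holding=-  ← match
       stack(H, D) → towers=[B/A/G/F; C/E/D/H] holding=-

stack(H, F)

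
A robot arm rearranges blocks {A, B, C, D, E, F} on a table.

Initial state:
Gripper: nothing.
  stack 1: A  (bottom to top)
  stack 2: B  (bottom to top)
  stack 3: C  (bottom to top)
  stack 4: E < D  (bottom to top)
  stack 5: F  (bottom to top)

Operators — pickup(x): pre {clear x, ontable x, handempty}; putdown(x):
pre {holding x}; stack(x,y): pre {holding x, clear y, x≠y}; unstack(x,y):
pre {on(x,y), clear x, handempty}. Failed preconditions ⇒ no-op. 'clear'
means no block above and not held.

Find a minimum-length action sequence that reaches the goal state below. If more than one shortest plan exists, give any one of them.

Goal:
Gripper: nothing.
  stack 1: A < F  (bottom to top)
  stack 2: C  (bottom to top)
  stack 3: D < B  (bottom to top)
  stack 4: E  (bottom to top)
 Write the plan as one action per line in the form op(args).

step 1 (pickup(F)): towers=[A; B; C; E/D] holding=F
step 2 (stack(F, A)): towers=[A/F; B; C; E/D] holding=-
step 3 (unstack(D, E)): towers=[A/F; B; C; E] holding=D
step 4 (putdown(D)): towers=[A/F; B; C; D; E] holding=-
step 5 (pickup(B)): towers=[A/F; C; D; E] holding=B
step 6 (stack(B, D)): towers=[A/F; C; D/B; E] holding=-
goal check: towers=[A/F; C; D/B; E] holding=- — reached (length 6, optimal by BFS)

pickup(F)
stack(F, A)
unstack(D, E)
putdown(D)
pickup(B)
stack(B, D)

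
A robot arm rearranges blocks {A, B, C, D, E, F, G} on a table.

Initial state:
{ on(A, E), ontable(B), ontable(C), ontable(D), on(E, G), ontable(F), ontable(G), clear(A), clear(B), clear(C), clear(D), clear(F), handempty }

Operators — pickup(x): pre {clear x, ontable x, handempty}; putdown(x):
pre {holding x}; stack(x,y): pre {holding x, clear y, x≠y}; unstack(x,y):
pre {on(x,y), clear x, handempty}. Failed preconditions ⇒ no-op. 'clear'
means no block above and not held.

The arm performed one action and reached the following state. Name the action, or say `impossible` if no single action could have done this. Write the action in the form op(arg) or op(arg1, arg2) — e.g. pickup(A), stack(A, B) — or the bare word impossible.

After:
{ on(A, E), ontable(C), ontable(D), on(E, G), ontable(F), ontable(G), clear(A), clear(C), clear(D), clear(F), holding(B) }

pickup(B)

target: towers=[C; D; F; G/E/A] holding=B
         pickup(B) → towers=[C; D; F; G/E/A] holding=B  ← match
         pickup(F) → towers=[B; C; D; G/E/A] holding=F
         pickup(D) → towers=[B; C; F; G/E/A] holding=D
     unstack(A, E) → towers=[B; C; D; F; G/E] holding=A
         pickup(C) → towers=[B; D; F; G/E/A] holding=C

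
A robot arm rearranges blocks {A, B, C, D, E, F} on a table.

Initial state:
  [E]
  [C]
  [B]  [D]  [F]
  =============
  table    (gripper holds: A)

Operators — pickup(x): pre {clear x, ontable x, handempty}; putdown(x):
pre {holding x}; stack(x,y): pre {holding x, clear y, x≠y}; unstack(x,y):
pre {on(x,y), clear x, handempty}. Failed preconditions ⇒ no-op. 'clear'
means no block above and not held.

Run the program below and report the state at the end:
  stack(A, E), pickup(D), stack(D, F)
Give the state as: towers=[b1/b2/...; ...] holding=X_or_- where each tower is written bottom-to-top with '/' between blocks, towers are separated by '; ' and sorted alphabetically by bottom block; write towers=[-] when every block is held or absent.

step 1 (stack(A, E)): towers=[B/C/E/A; D; F] holding=-
step 2 (pickup(D)): towers=[B/C/E/A; F] holding=D
step 3 (stack(D, F)): towers=[B/C/E/A; F/D] holding=-

towers=[B/C/E/A; F/D] holding=-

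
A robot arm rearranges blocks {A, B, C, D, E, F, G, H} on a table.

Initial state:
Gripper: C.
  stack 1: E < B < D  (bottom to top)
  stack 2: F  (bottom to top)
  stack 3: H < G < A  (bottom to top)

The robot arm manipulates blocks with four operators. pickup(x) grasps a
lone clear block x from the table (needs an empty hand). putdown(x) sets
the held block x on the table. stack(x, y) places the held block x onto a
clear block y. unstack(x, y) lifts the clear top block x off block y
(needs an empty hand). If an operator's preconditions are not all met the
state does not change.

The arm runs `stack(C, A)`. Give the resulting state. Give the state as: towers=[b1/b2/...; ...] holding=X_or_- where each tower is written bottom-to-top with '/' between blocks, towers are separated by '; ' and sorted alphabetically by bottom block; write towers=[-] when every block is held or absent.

towers=[E/B/D; F; H/G/A/C] holding=-

before: towers=[E/B/D; F; H/G/A] holding=C
pre[stack(C, A)]: holding(C) ✓, clear(A) ✓, C≠A ✓
all met → apply stack(C, A)
after:  towers=[E/B/D; F; H/G/A/C] holding=-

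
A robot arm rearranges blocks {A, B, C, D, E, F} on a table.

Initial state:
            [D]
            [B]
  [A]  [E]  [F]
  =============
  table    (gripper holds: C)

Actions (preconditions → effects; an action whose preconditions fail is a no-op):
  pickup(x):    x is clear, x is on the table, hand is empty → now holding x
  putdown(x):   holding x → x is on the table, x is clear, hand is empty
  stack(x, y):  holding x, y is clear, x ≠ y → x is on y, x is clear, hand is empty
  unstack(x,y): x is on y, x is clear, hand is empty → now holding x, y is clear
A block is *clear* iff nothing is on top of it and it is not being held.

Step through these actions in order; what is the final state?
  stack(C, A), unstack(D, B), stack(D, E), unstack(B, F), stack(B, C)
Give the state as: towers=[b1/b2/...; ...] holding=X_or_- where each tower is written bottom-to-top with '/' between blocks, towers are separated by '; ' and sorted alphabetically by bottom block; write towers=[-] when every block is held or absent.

towers=[A/C/B; E/D; F] holding=-

step 1 (stack(C, A)): towers=[A/C; E; F/B/D] holding=-
step 2 (unstack(D, B)): towers=[A/C; E; F/B] holding=D
step 3 (stack(D, E)): towers=[A/C; E/D; F/B] holding=-
step 4 (unstack(B, F)): towers=[A/C; E/D; F] holding=B
step 5 (stack(B, C)): towers=[A/C/B; E/D; F] holding=-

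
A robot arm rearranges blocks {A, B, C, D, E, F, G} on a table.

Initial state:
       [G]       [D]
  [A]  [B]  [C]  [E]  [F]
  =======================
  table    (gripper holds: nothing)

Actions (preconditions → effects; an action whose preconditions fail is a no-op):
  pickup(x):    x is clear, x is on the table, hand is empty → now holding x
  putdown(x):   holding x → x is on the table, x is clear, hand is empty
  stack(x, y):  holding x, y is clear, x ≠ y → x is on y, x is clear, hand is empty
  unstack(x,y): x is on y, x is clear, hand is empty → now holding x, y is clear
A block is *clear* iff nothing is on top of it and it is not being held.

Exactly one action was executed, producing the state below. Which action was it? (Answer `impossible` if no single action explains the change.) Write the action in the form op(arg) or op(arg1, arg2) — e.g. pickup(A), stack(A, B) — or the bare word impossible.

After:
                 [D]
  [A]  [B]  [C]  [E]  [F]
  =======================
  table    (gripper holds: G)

target: towers=[A; B; C; E/D; F] holding=G
         pickup(F) → towers=[A; B/G; C; E/D] holding=F
     unstack(G, B) → towers=[A; B; C; E/D; F] holding=G  ← match
     unstack(D, E) → towers=[A; B/G; C; E; F] holding=D
         pickup(A) → towers=[B/G; C; E/D; F] holding=A
         pickup(C) → towers=[A; B/G; E/D; F] holding=C

unstack(G, B)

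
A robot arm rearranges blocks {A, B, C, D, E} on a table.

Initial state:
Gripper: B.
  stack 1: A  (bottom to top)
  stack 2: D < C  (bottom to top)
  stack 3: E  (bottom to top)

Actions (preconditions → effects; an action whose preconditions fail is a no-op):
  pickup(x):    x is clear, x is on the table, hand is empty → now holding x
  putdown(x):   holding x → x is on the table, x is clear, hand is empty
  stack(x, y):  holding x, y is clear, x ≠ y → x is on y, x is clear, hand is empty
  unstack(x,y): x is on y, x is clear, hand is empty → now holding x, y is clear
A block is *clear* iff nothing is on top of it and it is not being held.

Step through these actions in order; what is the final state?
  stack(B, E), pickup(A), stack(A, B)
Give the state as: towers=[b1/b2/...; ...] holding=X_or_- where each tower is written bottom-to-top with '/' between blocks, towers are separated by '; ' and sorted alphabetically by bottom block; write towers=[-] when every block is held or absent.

towers=[D/C; E/B/A] holding=-

step 1 (stack(B, E)): towers=[A; D/C; E/B] holding=-
step 2 (pickup(A)): towers=[D/C; E/B] holding=A
step 3 (stack(A, B)): towers=[D/C; E/B/A] holding=-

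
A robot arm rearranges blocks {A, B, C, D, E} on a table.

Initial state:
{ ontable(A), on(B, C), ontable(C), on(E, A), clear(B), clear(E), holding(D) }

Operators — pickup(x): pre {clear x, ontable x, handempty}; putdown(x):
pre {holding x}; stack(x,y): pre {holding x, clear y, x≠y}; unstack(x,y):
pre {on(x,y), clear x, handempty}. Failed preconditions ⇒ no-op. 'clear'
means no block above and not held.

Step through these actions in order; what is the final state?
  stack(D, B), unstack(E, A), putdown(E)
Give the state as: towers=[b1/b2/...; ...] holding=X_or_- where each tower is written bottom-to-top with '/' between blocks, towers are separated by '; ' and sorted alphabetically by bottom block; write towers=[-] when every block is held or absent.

towers=[A; C/B/D; E] holding=-

step 1 (stack(D, B)): towers=[A/E; C/B/D] holding=-
step 2 (unstack(E, A)): towers=[A; C/B/D] holding=E
step 3 (putdown(E)): towers=[A; C/B/D; E] holding=-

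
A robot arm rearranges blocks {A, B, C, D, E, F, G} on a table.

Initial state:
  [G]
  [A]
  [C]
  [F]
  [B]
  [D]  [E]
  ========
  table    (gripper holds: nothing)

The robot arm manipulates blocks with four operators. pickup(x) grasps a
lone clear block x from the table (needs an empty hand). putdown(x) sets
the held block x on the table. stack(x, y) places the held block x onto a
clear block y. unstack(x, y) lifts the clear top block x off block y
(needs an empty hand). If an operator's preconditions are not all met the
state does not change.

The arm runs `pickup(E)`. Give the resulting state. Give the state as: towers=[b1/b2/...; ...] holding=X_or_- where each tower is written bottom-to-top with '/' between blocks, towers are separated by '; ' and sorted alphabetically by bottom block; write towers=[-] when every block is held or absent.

towers=[D/B/F/C/A/G] holding=E

before: towers=[D/B/F/C/A/G; E] holding=-
pre[pickup(E)]: clear(E) ok, ontable(E) ok, handempty ok
all met → apply pickup(E)
after:  towers=[D/B/F/C/A/G] holding=E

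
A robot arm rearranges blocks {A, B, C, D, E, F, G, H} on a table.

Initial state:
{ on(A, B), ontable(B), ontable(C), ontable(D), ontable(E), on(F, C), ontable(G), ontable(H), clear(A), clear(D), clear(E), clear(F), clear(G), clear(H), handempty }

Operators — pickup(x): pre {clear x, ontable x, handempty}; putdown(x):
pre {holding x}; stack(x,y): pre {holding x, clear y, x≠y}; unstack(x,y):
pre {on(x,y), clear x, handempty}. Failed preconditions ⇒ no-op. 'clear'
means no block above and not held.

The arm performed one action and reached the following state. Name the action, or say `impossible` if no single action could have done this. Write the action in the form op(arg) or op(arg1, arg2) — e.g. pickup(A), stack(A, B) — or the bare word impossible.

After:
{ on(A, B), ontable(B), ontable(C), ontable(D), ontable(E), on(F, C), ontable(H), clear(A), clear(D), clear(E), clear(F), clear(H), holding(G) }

target: towers=[B/A; C/F; D; E; H] holding=G
         pickup(G) → towers=[B/A; C/F; D; E; H] holding=G  ← match
     unstack(A, B) → towers=[B; C/F; D; E; G; H] holding=A
         pickup(E) → towers=[B/A; C/F; D; G; H] holding=E
         pickup(H) → towers=[B/A; C/F; D; E; G] holding=H
     unstack(F, C) → towers=[B/A; C; D; E; G; H] holding=F
         pickup(D) → towers=[B/A; C/F; E; G; H] holding=D

pickup(G)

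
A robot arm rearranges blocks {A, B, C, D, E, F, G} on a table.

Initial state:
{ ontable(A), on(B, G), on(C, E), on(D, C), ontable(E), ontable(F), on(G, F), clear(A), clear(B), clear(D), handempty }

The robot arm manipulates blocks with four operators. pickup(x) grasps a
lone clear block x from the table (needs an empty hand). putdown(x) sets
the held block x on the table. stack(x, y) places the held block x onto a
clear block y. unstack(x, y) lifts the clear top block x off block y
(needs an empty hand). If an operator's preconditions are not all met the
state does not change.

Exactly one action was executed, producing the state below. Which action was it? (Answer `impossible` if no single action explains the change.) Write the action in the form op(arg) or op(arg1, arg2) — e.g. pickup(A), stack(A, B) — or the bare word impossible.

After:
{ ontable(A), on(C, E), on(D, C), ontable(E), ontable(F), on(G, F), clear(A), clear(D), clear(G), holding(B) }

target: towers=[A; E/C/D; F/G] holding=B
     unstack(B, G) → towers=[A; E/C/D; F/G] holding=B  ← match
     unstack(D, C) → towers=[A; E/C; F/G/B] holding=D
         pickup(A) → towers=[E/C/D; F/G/B] holding=A

unstack(B, G)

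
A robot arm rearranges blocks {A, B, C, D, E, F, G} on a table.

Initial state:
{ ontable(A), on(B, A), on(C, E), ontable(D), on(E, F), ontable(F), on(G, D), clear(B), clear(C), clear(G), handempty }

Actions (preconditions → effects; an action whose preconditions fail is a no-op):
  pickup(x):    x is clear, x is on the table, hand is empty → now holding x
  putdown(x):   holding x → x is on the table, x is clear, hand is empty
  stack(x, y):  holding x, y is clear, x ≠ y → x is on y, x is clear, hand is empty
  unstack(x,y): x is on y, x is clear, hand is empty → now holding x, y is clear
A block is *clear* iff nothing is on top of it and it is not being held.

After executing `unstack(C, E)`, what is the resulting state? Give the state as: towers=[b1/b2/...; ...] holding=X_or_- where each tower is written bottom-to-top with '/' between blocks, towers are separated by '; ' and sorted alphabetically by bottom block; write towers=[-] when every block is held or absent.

before: towers=[A/B; D/G; F/E/C] holding=-
pre[unstack(C, E)]: on(C,E) yes, clear(C) yes, handempty yes
all met → apply unstack(C, E)
after:  towers=[A/B; D/G; F/E] holding=C

towers=[A/B; D/G; F/E] holding=C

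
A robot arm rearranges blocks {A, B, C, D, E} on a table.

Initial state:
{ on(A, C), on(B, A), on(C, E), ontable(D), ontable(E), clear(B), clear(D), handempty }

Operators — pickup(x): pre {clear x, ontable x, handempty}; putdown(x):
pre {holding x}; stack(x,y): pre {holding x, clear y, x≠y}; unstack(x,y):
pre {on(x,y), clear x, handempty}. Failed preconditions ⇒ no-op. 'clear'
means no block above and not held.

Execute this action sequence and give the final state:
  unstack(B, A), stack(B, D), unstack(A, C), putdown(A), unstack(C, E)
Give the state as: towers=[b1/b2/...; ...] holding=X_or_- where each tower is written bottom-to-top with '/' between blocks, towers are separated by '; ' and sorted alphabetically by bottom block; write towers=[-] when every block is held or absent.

step 1 (unstack(B, A)): towers=[D; E/C/A] holding=B
step 2 (stack(B, D)): towers=[D/B; E/C/A] holding=-
step 3 (unstack(A, C)): towers=[D/B; E/C] holding=A
step 4 (putdown(A)): towers=[A; D/B; E/C] holding=-
step 5 (unstack(C, E)): towers=[A; D/B; E] holding=C

towers=[A; D/B; E] holding=C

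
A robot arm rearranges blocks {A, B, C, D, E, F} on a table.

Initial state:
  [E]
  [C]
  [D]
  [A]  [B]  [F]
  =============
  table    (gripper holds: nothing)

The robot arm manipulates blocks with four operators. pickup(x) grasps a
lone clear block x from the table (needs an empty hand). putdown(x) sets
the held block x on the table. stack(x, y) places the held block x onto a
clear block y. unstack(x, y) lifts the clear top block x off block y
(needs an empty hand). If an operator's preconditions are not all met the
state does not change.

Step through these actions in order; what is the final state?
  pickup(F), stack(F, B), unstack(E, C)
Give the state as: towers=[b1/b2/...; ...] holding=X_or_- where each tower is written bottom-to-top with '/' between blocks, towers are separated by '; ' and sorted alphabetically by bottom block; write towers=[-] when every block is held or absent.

towers=[A/D/C; B/F] holding=E

step 1 (pickup(F)): towers=[A/D/C/E; B] holding=F
step 2 (stack(F, B)): towers=[A/D/C/E; B/F] holding=-
step 3 (unstack(E, C)): towers=[A/D/C; B/F] holding=E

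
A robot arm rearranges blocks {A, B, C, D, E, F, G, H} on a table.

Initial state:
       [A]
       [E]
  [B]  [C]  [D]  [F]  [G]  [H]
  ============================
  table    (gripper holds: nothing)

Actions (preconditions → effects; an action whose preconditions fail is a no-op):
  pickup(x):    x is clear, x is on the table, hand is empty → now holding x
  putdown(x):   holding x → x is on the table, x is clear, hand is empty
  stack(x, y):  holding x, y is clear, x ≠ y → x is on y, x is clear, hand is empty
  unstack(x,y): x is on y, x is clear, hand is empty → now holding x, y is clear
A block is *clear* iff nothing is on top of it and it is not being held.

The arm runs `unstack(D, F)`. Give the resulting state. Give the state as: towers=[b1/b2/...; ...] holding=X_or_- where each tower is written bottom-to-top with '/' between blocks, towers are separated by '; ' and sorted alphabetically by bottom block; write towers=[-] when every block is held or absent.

towers=[B; C/E/A; D; F; G; H] holding=-

before: towers=[B; C/E/A; D; F; G; H] holding=-
pre[unstack(D, F)]: on(D,F) fail, clear(D) ok, handempty ok
on(D,F) unmet → unstack(D, F) is a no-op
after:  towers=[B; C/E/A; D; F; G; H] holding=-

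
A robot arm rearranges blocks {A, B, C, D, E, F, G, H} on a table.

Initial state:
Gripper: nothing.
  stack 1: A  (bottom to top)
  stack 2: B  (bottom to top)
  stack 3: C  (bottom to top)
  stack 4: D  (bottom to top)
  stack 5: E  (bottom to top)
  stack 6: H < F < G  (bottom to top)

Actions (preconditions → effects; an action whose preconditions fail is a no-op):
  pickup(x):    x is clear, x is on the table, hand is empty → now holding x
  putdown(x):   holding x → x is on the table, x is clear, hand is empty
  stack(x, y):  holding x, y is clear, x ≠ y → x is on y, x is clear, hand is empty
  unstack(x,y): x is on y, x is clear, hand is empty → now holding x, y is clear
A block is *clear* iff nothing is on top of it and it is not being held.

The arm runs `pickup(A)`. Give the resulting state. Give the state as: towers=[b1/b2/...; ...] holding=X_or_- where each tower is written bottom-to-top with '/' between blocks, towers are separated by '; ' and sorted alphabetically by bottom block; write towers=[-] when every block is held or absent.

before: towers=[A; B; C; D; E; H/F/G] holding=-
pre[pickup(A)]: clear(A) ✓, ontable(A) ✓, handempty ✓
all met → apply pickup(A)
after:  towers=[B; C; D; E; H/F/G] holding=A

towers=[B; C; D; E; H/F/G] holding=A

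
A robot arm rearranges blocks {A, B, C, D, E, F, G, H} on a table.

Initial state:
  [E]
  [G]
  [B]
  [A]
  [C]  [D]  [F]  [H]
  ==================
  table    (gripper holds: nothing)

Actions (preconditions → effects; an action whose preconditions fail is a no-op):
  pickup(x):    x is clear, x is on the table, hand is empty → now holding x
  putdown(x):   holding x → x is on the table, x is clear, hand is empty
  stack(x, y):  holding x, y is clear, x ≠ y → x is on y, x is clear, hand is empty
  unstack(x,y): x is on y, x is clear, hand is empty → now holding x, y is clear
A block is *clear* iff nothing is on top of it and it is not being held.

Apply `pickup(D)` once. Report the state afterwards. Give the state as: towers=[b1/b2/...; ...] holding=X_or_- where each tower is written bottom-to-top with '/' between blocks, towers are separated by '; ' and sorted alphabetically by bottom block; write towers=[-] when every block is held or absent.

before: towers=[C/A/B/G/E; D; F; H] holding=-
pre[pickup(D)]: clear(D) ✓, ontable(D) ✓, handempty ✓
all met → apply pickup(D)
after:  towers=[C/A/B/G/E; F; H] holding=D

towers=[C/A/B/G/E; F; H] holding=D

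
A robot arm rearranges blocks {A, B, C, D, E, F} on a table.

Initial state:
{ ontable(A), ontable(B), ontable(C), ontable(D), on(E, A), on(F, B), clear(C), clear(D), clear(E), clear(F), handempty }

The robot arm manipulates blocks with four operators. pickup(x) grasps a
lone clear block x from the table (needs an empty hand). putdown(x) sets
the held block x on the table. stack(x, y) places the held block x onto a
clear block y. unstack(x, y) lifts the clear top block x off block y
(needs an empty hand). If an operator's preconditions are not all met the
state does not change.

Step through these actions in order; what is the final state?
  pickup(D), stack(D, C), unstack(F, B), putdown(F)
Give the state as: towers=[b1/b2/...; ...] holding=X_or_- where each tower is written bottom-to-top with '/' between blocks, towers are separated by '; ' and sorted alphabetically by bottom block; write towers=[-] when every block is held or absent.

towers=[A/E; B; C/D; F] holding=-

step 1 (pickup(D)): towers=[A/E; B/F; C] holding=D
step 2 (stack(D, C)): towers=[A/E; B/F; C/D] holding=-
step 3 (unstack(F, B)): towers=[A/E; B; C/D] holding=F
step 4 (putdown(F)): towers=[A/E; B; C/D; F] holding=-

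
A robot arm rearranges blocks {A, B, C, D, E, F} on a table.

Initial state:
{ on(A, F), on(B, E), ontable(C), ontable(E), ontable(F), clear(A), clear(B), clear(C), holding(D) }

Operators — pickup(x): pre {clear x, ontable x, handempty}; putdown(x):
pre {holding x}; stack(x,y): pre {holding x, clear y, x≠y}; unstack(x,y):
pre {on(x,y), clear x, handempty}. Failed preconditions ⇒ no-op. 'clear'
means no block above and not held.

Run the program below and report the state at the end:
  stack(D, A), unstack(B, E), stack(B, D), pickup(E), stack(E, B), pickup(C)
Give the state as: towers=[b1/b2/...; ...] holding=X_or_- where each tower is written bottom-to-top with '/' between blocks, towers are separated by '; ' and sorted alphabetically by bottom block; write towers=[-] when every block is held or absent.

step 1 (stack(D, A)): towers=[C; E/B; F/A/D] holding=-
step 2 (unstack(B, E)): towers=[C; E; F/A/D] holding=B
step 3 (stack(B, D)): towers=[C; E; F/A/D/B] holding=-
step 4 (pickup(E)): towers=[C; F/A/D/B] holding=E
step 5 (stack(E, B)): towers=[C; F/A/D/B/E] holding=-
step 6 (pickup(C)): towers=[F/A/D/B/E] holding=C

towers=[F/A/D/B/E] holding=C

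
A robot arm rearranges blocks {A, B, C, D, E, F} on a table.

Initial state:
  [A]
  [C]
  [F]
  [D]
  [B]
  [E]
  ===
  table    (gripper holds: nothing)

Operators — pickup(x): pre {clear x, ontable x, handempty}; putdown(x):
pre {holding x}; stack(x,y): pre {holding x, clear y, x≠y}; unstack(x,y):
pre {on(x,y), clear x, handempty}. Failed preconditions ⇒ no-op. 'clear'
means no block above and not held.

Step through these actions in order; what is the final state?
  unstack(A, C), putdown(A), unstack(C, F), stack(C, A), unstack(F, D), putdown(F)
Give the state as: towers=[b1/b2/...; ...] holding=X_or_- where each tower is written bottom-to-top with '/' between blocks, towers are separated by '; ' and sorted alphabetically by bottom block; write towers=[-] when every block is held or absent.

step 1 (unstack(A, C)): towers=[E/B/D/F/C] holding=A
step 2 (putdown(A)): towers=[A; E/B/D/F/C] holding=-
step 3 (unstack(C, F)): towers=[A; E/B/D/F] holding=C
step 4 (stack(C, A)): towers=[A/C; E/B/D/F] holding=-
step 5 (unstack(F, D)): towers=[A/C; E/B/D] holding=F
step 6 (putdown(F)): towers=[A/C; E/B/D; F] holding=-

towers=[A/C; E/B/D; F] holding=-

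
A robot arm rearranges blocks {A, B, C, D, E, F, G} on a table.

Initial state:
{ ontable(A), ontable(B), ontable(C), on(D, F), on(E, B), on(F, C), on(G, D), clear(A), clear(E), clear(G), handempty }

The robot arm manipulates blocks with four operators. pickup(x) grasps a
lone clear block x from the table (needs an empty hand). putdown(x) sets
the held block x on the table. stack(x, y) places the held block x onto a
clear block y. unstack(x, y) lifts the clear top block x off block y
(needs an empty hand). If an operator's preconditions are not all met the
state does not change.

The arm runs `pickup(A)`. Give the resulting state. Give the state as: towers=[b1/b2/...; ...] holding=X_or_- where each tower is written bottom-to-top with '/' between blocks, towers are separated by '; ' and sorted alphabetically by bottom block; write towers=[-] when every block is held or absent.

before: towers=[A; B/E; C/F/D/G] holding=-
pre[pickup(A)]: clear(A) yes, ontable(A) yes, handempty yes
all met → apply pickup(A)
after:  towers=[B/E; C/F/D/G] holding=A

towers=[B/E; C/F/D/G] holding=A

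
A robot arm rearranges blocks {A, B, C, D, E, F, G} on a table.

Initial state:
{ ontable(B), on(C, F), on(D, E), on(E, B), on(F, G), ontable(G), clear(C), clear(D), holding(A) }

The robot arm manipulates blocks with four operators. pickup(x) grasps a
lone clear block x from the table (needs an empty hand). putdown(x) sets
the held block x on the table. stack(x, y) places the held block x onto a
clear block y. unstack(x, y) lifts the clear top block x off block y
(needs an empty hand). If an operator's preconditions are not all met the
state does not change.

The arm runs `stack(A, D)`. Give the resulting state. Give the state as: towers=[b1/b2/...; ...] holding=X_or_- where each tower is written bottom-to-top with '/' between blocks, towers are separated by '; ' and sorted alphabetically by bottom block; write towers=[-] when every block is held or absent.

before: towers=[B/E/D; G/F/C] holding=A
pre[stack(A, D)]: holding(A) ✓, clear(D) ✓, A≠D ✓
all met → apply stack(A, D)
after:  towers=[B/E/D/A; G/F/C] holding=-

towers=[B/E/D/A; G/F/C] holding=-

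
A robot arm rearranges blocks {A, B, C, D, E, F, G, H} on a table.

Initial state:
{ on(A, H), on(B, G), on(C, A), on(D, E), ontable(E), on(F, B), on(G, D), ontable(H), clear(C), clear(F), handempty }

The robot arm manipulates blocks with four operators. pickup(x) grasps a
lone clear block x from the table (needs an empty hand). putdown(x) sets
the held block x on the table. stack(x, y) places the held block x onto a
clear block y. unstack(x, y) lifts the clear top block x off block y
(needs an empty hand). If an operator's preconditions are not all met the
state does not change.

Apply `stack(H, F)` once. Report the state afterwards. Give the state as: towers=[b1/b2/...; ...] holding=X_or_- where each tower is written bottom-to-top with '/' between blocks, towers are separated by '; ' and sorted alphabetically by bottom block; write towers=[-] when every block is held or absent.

before: towers=[E/D/G/B/F; H/A/C] holding=-
pre[stack(H, F)]: holding(H) fail, clear(F) ok, H≠F ok
holding(H) unmet → stack(H, F) is a no-op
after:  towers=[E/D/G/B/F; H/A/C] holding=-

towers=[E/D/G/B/F; H/A/C] holding=-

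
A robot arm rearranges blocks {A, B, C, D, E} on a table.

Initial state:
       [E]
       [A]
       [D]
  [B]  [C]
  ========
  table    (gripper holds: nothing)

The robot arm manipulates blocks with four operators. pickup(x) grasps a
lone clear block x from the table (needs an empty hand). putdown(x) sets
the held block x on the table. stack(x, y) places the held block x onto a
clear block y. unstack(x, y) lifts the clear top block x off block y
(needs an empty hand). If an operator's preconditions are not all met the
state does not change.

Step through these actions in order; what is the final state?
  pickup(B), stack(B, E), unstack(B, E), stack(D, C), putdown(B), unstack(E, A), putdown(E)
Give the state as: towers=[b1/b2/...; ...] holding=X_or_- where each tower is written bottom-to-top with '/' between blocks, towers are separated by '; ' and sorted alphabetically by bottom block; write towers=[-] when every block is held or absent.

step 1 (pickup(B)): towers=[C/D/A/E] holding=B
step 2 (stack(B, E)): towers=[C/D/A/E/B] holding=-
step 3 (unstack(B, E)): towers=[C/D/A/E] holding=B
step 4 (stack(D, C)) [no-op]: towers=[C/D/A/E] holding=B
step 5 (putdown(B)): towers=[B; C/D/A/E] holding=-
step 6 (unstack(E, A)): towers=[B; C/D/A] holding=E
step 7 (putdown(E)): towers=[B; C/D/A; E] holding=-

towers=[B; C/D/A; E] holding=-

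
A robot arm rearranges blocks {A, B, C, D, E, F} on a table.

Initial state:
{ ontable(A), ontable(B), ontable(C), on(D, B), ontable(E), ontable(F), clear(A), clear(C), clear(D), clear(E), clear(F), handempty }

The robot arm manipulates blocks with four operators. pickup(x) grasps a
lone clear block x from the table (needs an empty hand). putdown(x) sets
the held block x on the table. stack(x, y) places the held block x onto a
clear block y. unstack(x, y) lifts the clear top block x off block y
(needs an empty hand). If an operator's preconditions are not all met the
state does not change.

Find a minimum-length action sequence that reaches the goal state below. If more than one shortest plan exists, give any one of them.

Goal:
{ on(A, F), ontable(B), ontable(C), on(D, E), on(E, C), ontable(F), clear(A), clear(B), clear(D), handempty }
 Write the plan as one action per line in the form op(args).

step 1 (pickup(A)): towers=[B/D; C; E; F] holding=A
step 2 (stack(A, F)): towers=[B/D; C; E; F/A] holding=-
step 3 (pickup(E)): towers=[B/D; C; F/A] holding=E
step 4 (stack(E, C)): towers=[B/D; C/E; F/A] holding=-
step 5 (unstack(D, B)): towers=[B; C/E; F/A] holding=D
step 6 (stack(D, E)): towers=[B; C/E/D; F/A] holding=-
goal check: towers=[B; C/E/D; F/A] holding=- — reached (length 6, optimal by BFS)

pickup(A)
stack(A, F)
pickup(E)
stack(E, C)
unstack(D, B)
stack(D, E)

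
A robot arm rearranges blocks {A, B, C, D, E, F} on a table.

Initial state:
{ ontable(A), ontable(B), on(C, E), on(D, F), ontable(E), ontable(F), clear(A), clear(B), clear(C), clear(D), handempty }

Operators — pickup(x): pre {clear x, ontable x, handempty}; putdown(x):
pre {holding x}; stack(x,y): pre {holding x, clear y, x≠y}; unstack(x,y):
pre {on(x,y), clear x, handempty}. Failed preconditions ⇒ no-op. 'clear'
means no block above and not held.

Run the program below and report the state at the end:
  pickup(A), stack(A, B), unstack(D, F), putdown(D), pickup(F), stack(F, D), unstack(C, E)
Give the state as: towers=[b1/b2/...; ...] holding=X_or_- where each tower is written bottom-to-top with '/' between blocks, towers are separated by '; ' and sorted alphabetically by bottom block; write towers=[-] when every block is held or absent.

towers=[B/A; D/F; E] holding=C

step 1 (pickup(A)): towers=[B; E/C; F/D] holding=A
step 2 (stack(A, B)): towers=[B/A; E/C; F/D] holding=-
step 3 (unstack(D, F)): towers=[B/A; E/C; F] holding=D
step 4 (putdown(D)): towers=[B/A; D; E/C; F] holding=-
step 5 (pickup(F)): towers=[B/A; D; E/C] holding=F
step 6 (stack(F, D)): towers=[B/A; D/F; E/C] holding=-
step 7 (unstack(C, E)): towers=[B/A; D/F; E] holding=C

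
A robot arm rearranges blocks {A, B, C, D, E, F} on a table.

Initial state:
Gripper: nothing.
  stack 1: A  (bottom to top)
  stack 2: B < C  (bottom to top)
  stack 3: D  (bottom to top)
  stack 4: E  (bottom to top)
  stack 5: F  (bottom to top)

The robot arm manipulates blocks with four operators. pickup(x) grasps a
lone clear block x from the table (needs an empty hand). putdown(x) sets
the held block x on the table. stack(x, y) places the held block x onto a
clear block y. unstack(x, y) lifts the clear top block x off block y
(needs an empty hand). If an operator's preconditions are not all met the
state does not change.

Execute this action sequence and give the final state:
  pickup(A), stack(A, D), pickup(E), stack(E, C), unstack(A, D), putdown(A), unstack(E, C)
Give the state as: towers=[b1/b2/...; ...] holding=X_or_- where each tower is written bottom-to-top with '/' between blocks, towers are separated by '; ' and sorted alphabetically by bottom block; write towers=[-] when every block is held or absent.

towers=[A; B/C; D; F] holding=E

step 1 (pickup(A)): towers=[B/C; D; E; F] holding=A
step 2 (stack(A, D)): towers=[B/C; D/A; E; F] holding=-
step 3 (pickup(E)): towers=[B/C; D/A; F] holding=E
step 4 (stack(E, C)): towers=[B/C/E; D/A; F] holding=-
step 5 (unstack(A, D)): towers=[B/C/E; D; F] holding=A
step 6 (putdown(A)): towers=[A; B/C/E; D; F] holding=-
step 7 (unstack(E, C)): towers=[A; B/C; D; F] holding=E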